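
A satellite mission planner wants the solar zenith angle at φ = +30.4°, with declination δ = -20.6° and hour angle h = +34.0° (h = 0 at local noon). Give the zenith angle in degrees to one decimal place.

cos θ_z = sin φ sin δ + cos φ cos δ cos h = -0.178044 + 0.669335 = 0.491291.
θ_z = arccos(0.491291) = 60.6°.

θ_z = 60.6°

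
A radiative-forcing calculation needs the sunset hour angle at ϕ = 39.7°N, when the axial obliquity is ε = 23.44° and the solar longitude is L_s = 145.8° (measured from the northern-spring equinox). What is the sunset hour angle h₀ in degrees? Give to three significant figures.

Solar declination: sin δ = sin ε · sin L_s = sin 23.44° × sin 145.8° = 0.22359, so δ = +12.920°.
cos h₀ = −tan ϕ · tan δ = −tan(+39.7°) × tan(+12.920°) = -0.1904, so h₀ = 1.7624 rad = 100.98°.

h₀ = 101°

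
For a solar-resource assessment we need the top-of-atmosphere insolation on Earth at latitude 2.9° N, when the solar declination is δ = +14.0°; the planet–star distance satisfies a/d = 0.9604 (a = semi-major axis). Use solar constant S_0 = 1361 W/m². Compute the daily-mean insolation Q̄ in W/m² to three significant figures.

Q̄ ≈ 395 W/m²

cos h₀ = −tan(+2.9°) tan(+14.000°) = -0.0126, h₀ = 1.5834 rad.
Bracket: h₀ sin ϕ sin δ + cos ϕ cos δ sin h₀ = 1.5834×0.05059×0.24192 + 0.99872×0.97030×0.99992 = 0.019379 + 0.968980 = 0.988359.
Inverse-square distance factor (a/d)² = 0.9604² = 0.922368.
Q̄ = (S_0/π) × 0.922368 × [bracket] = (1361/π) × 0.922368 × 0.988359 = 394.9 W/m².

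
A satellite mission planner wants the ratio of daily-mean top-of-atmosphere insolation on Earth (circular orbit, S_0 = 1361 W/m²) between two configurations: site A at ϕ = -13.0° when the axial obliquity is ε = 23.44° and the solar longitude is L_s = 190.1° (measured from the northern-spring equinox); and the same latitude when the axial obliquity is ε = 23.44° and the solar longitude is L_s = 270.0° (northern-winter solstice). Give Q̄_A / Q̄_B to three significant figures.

Q̄_A / Q̄_B ≈ 0.959

— Configuration A (ϕ=-13.0°):
Solar declination: sin δ = sin ε · sin L_s = sin 23.44° × sin 190.1° = -0.06976, so δ = -4.000°.
cos h₀ = −tan(-13.0°) tan(-4.000°) = -0.0161, h₀ = 1.5869 rad.
Bracket: h₀ sin ϕ sin δ + cos ϕ cos δ sin h₀ = 1.5869×-0.22495×-0.06976 + 0.97437×0.99756×0.99987 = 0.024902 + 0.971866 = 0.996768.
Q̄ = (S_0/π) × [bracket] = (1361/π) × 0.996768 = 431.82 W/m².
— Configuration B (ϕ=-13.0°):
Solar declination: sin δ = sin ε · sin L_s = sin 23.44° × sin 270.0° = -0.39779, so δ = -23.440°.
cos h₀ = −tan(-13.0°) tan(-23.440°) = -0.1001, h₀ = 1.6711 rad.
Bracket: h₀ sin ϕ sin δ + cos ϕ cos δ sin h₀ = 1.6711×-0.22495×-0.39779 + 0.97437×0.91748×0.99498 = 0.149535 + 0.889477 = 1.039012.
Q̄ = (S_0/π) × [bracket] = (1361/π) × 1.039012 = 450.12 W/m².
Ratio Q̄_A / Q̄_B = 431.82 / 450.12 = 0.9593.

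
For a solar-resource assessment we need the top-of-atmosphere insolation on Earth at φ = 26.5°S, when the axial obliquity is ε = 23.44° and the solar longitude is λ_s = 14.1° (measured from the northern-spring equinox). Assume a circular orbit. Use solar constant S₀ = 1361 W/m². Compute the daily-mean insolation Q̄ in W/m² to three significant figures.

Solar declination: sin δ = sin ε · sin λ_s = sin 23.44° × sin 14.1° = 0.09691, so δ = +5.561°.
cos H₀ = −tan(-26.5°) tan(+5.561°) = 0.0485, H₀ = 1.5222 rad.
Bracket: H₀ sin φ sin δ + cos φ cos δ sin H₀ = 1.5222×-0.44620×0.09691 + 0.89493×0.99529×0.99882 = -0.065822 + 0.889664 = 0.823842.
Q̄ = (S₀/π) × [bracket] = (1361/π) × 0.823842 = 356.9 W/m².

Q̄ ≈ 357 W/m²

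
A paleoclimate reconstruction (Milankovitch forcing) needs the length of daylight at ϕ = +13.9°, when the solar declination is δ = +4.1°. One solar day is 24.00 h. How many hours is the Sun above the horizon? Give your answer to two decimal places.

12.14 h

cos h₀ = −tan ϕ · tan δ = −tan(+13.9°) × tan(+4.100°) = -0.0177, so h₀ = 1.5885 rad = 91.02°.
Daylight = 2h₀/(2π) × 24.00 h = (1.5885/π) × 24.00 = 12.14 h.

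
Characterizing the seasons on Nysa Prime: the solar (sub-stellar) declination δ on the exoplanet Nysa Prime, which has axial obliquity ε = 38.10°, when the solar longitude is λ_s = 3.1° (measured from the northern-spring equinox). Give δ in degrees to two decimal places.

δ = +1.91°

sin δ = sin ε · sin λ_s = sin 38.10° × sin 3.1° = 0.033369.
δ = arcsin(0.033369) = +1.91°.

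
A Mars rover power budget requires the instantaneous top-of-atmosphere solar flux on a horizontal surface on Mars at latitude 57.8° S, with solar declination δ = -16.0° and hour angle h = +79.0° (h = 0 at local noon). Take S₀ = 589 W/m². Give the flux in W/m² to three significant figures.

cos θ_z = sin φ sin δ + cos φ cos δ cos h = 0.233242 + 0.097739 = 0.330981.
Flux = S₀ · cos θ_z = 589 × 0.330981 = 194.9 W/m².

195 W/m²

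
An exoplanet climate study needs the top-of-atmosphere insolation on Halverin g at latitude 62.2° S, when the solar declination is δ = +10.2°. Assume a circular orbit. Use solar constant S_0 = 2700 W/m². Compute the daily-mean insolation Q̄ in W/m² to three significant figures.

Q̄ ≈ 206 W/m²

cos h₀ = −tan(-62.2°) tan(+10.200°) = 0.3413, h₀ = 1.2225 rad.
Bracket: h₀ sin ϕ sin δ + cos ϕ cos δ sin h₀ = 1.2225×-0.88458×0.17708 + 0.46639×0.98420×0.93997 = -0.191494 + 0.431466 = 0.239972.
Q̄ = (S_0/π) × [bracket] = (2700/π) × 0.239972 = 206.2 W/m².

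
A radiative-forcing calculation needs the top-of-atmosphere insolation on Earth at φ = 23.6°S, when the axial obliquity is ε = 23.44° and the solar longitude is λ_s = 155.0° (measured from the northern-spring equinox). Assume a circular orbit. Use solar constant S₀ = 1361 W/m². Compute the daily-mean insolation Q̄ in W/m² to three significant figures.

Q̄ ≈ 347 W/m²

Solar declination: sin δ = sin ε · sin λ_s = sin 23.44° × sin 155.0° = 0.16811, so δ = +9.678°.
cos H₀ = −tan(-23.6°) tan(+9.678°) = 0.0745, H₀ = 1.4962 rad.
Bracket: H₀ sin φ sin δ + cos φ cos δ sin H₀ = 1.4962×-0.40035×0.16811 + 0.91636×0.98577×0.99722 = -0.100699 + 0.900809 = 0.800110.
Q̄ = (S₀/π) × [bracket] = (1361/π) × 0.800110 = 346.6 W/m².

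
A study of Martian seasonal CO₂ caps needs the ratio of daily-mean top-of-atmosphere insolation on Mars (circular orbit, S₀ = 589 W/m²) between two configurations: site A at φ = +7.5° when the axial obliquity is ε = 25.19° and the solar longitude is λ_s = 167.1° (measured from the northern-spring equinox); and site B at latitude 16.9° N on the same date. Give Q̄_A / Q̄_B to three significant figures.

— Configuration A (φ=+7.5°):
Solar declination: sin δ = sin ε · sin λ_s = sin 25.19° × sin 167.1° = 0.09502, so δ = +5.452°.
cos H₀ = −tan(+7.5°) tan(+5.452°) = -0.0126, H₀ = 1.5834 rad.
Bracket: H₀ sin φ sin δ + cos φ cos δ sin H₀ = 1.5834×0.13053×0.09502 + 0.99144×0.99548×0.99992 = 0.019639 + 0.986880 = 1.006519.
Q̄ = (S₀/π) × [bracket] = (589/π) × 1.006519 = 188.71 W/m².
— Configuration B (φ=+16.9°):
cos H₀ = −tan(+16.9°) tan(+5.452°) = -0.0290, H₀ = 1.5998 rad.
Bracket: H₀ sin φ sin δ + cos φ cos δ sin H₀ = 1.5998×0.29070×0.09502 + 0.95681×0.99548×0.99958 = 0.044190 + 0.952085 = 0.996275.
Q̄ = (S₀/π) × [bracket] = (589/π) × 0.996275 = 186.79 W/m².
Ratio Q̄_A / Q̄_B = 188.71 / 186.79 = 1.010.

Q̄_A / Q̄_B ≈ 1.01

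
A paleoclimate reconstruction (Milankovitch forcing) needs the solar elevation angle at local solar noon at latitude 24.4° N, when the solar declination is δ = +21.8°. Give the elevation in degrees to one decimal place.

87.4°

At local noon the hour angle is zero, so the zenith angle equals |φ − δ| = |+24.4° − (+21.800°)| = 2.600°.
Elevation = 90° − 2.600° = 87.4°.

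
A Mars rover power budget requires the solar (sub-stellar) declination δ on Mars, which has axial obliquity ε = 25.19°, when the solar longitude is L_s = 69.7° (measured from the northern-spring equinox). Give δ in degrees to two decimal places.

δ = +23.53°

sin δ = sin ε · sin L_s = sin 25.19° × sin 69.7° = 0.399186.
δ = arcsin(0.399186) = +23.53°.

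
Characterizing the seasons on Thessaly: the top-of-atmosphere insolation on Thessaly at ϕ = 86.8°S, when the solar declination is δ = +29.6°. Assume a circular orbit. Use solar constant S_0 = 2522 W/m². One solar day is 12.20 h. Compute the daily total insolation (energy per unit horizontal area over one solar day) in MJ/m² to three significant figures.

0.00 MJ/m²

cos h₀ = −tan(-86.8°) tan(+29.600°) = 10.1608 ≥ 1 ⇒ polar night, h₀ = 0 and Q̄ = 0.
Daily total = Q̄ × 12.20 h × 3600 s/h = 0.00 MJ/m².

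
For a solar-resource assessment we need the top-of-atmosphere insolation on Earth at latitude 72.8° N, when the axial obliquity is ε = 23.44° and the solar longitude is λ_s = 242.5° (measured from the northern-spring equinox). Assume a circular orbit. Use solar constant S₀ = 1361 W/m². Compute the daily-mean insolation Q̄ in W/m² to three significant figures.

Q̄ ≈ 0.00 W/m²

Solar declination: sin δ = sin ε · sin λ_s = sin 23.44° × sin 242.5° = -0.35284, so δ = -20.661°.
cos H₀ = −tan(+72.8°) tan(-20.661°) = 1.2182 ≥ 1 ⇒ polar night, H₀ = 0 and Q̄ = 0.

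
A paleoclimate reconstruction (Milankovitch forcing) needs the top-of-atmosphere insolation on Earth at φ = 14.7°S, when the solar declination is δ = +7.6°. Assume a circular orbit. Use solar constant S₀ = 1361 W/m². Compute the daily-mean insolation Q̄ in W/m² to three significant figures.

Q̄ ≈ 393 W/m²

cos H₀ = −tan(-14.7°) tan(+7.600°) = 0.0350, H₀ = 1.5358 rad.
Bracket: H₀ sin φ sin δ + cos φ cos δ sin H₀ = 1.5358×-0.25376×0.13226 + 0.96727×0.99122×0.99939 = -0.051545 + 0.958193 = 0.906648.
Q̄ = (S₀/π) × [bracket] = (1361/π) × 0.906648 = 392.8 W/m².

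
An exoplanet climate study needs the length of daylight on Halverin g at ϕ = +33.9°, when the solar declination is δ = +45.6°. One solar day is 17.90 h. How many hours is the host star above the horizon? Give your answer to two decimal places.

13.26 h

cos h₀ = −tan ϕ · tan δ = −tan(+33.9°) × tan(+45.600°) = -0.6862, so h₀ = 2.3270 rad = 133.33°.
Daylight = 2h₀/(2π) × 17.90 h = (2.3270/π) × 17.90 = 13.26 h.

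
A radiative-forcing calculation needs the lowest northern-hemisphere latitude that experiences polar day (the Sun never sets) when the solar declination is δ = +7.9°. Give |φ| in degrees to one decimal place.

|φ| = 82.1°

Polar day requires cos H₀ = −tan φ tan δ ≤ −1, i.e. tan φ tan δ ≥ 1.
The boundary is |tan φ| · |tan δ| = 1, so |φ| = 90° − |δ| = 90° − 7.9° = 82.1° in the northern hemisphere.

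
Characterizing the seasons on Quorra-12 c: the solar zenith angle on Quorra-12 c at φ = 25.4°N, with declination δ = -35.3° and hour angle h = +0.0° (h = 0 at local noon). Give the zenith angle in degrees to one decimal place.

θ_z = 60.7°

cos θ_z = sin φ sin δ + cos φ cos δ cos h = -0.247863 + 0.737246 = 0.489383.
θ_z = arccos(0.489383) = 60.7°.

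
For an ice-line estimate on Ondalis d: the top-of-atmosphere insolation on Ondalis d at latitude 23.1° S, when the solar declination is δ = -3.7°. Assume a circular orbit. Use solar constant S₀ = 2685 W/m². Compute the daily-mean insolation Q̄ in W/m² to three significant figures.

Q̄ ≈ 819 W/m²

cos H₀ = −tan(-23.1°) tan(-3.700°) = -0.0276, H₀ = 1.5984 rad.
Bracket: H₀ sin φ sin δ + cos φ cos δ sin H₀ = 1.5984×-0.39234×-0.06453 + 0.91982×0.99792×0.99962 = 0.040468 + 0.917558 = 0.958026.
Q̄ = (S₀/π) × [bracket] = (2685/π) × 0.958026 = 818.8 W/m².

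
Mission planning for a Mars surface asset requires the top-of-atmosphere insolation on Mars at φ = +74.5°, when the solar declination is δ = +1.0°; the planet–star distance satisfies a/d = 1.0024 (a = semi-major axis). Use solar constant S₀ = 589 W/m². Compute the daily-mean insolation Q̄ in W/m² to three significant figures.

Q̄ ≈ 55.4 W/m²

cos H₀ = −tan(+74.5°) tan(+1.000°) = -0.0629, H₀ = 1.6338 rad.
Bracket: H₀ sin φ sin δ + cos φ cos δ sin H₀ = 1.6338×0.96363×0.01745 + 0.26724×0.99985×0.99802 = 0.027473 + 0.266671 = 0.294144.
Inverse-square distance factor (a/d)² = 1.0024² = 1.004806.
Q̄ = (S₀/π) × 1.004806 × [bracket] = (589/π) × 1.004806 × 0.294144 = 55.41 W/m².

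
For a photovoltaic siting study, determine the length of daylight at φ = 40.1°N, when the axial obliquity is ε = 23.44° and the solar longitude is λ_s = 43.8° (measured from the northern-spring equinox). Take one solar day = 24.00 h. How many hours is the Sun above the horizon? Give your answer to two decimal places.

13.86 h

Solar declination: sin δ = sin ε · sin λ_s = sin 23.44° × sin 43.8° = 0.27533, so δ = +15.981°.
cos H₀ = −tan φ · tan δ = −tan(+40.1°) × tan(+15.981°) = -0.2412, so H₀ = 1.8144 rad = 103.96°.
Daylight = 2H₀/(2π) × 24.00 h = (1.8144/π) × 24.00 = 13.86 h.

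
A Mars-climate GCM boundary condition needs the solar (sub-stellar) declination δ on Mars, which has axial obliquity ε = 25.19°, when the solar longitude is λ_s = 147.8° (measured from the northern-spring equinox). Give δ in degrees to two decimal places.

δ = +13.11°

sin δ = sin ε · sin λ_s = sin 25.19° × sin 147.8° = 0.226804.
δ = arcsin(0.226804) = +13.11°.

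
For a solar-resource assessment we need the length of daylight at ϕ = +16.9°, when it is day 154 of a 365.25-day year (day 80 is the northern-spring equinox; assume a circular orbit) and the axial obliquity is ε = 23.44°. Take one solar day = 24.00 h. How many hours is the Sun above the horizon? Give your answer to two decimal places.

Solar longitude: L_s = 360° × (154 − 80)/365.25 = 72.936°.
sin δ = sin 23.44° × sin 72.936° = 0.38028, so δ = +22.351°.
cos h₀ = −tan ϕ · tan δ = −tan(+16.9°) × tan(+22.351°) = -0.1249, so h₀ = 1.6960 rad = 97.18°.
Daylight = 2h₀/(2π) × 24.00 h = (1.6960/π) × 24.00 = 12.96 h.

12.96 h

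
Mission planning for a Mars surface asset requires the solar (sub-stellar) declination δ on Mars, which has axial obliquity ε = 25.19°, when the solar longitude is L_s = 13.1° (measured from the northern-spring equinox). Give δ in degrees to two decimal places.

δ = +5.54°

sin δ = sin ε · sin L_s = sin 25.19° × sin 13.1° = 0.096468.
δ = arcsin(0.096468) = +5.54°.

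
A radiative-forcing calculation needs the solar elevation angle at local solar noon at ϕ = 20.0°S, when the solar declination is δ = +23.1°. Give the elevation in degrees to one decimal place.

At local noon the hour angle is zero, so the zenith angle equals |ϕ − δ| = |-20.0° − (+23.100°)| = 43.100°.
Elevation = 90° − 43.100° = 46.9°.

46.9°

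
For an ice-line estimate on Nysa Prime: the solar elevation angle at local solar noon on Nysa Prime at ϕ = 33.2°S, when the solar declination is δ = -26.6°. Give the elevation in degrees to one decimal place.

At local noon the hour angle is zero, so the zenith angle equals |ϕ − δ| = |-33.2° − (-26.600°)| = 6.600°.
Elevation = 90° − 6.600° = 83.4°.

83.4°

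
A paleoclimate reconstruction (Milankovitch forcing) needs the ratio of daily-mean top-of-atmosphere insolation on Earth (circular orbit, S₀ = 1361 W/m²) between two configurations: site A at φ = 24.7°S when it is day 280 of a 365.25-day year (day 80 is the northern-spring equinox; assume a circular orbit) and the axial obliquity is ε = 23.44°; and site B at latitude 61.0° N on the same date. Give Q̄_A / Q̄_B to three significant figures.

Q̄_A / Q̄_B ≈ 2.96

— Configuration A (φ=-24.7°):
Solar longitude: λ_s = 360° × (280 − 80)/365.25 = 197.125°.
sin δ = sin 23.44° × sin 197.125° = -0.11713, so δ = -6.727°.
cos H₀ = −tan(-24.7°) tan(-6.727°) = -0.0542, H₀ = 1.6251 rad.
Bracket: H₀ sin φ sin δ + cos φ cos δ sin H₀ = 1.6251×-0.41787×-0.11713 + 0.90851×0.99312×0.99853 = 0.079541 + 0.900933 = 0.980474.
Q̄ = (S₀/π) × [bracket] = (1361/π) × 0.980474 = 424.76 W/m².
— Configuration B (φ=+61.0°):
cos H₀ = −tan(+61.0°) tan(-6.727°) = 0.2128, H₀ = 1.3564 rad.
Bracket: H₀ sin φ sin δ + cos φ cos δ sin H₀ = 1.3564×0.87462×-0.11713 + 0.48481×0.99312×0.97710 = -0.138955 + 0.470449 = 0.331494.
Q̄ = (S₀/π) × [bracket] = (1361/π) × 0.331494 = 143.61 W/m².
Ratio Q̄_A / Q̄_B = 424.76 / 143.61 = 2.958.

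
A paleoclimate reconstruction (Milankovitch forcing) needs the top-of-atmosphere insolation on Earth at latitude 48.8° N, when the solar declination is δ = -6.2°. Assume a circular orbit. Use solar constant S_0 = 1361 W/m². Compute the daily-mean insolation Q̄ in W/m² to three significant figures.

Q̄ ≈ 231 W/m²

cos h₀ = −tan(+48.8°) tan(-6.200°) = 0.1241, h₀ = 1.4464 rad.
Bracket: h₀ sin ϕ sin δ + cos ϕ cos δ sin h₀ = 1.4464×0.75241×-0.10800 + 0.65869×0.99415×0.99227 = -0.117535 + 0.649775 = 0.532240.
Q̄ = (S_0/π) × [bracket] = (1361/π) × 0.532240 = 230.6 W/m².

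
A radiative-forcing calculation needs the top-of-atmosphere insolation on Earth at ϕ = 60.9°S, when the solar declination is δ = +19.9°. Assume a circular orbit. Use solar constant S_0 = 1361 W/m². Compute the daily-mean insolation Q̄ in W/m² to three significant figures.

Q̄ ≈ 39.3 W/m²

cos h₀ = −tan(-60.9°) tan(+19.900°) = 0.6504, h₀ = 0.8627 rad.
Bracket: h₀ sin ϕ sin δ + cos ϕ cos δ sin h₀ = 0.8627×-0.87377×0.34038 + 0.48634×0.94029×0.75961 = -0.256579 + 0.347370 = 0.090791.
Q̄ = (S_0/π) × [bracket] = (1361/π) × 0.090791 = 39.33 W/m².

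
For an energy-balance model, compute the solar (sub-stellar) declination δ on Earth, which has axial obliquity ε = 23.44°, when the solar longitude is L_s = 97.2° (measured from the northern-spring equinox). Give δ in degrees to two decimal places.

δ = +23.24°

sin δ = sin ε · sin L_s = sin 23.44° × sin 97.2° = 0.394652.
δ = arcsin(0.394652) = +23.24°.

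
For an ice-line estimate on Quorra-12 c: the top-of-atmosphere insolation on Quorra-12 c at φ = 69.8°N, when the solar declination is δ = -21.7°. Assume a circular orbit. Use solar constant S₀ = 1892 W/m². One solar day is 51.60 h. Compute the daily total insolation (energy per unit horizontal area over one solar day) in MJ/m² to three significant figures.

0.00 MJ/m²

cos H₀ = −tan(+69.8°) tan(-21.700°) = 1.0816 ≥ 1 ⇒ polar night, H₀ = 0 and Q̄ = 0.
Daily total = Q̄ × 51.60 h × 3600 s/h = 0.00 MJ/m².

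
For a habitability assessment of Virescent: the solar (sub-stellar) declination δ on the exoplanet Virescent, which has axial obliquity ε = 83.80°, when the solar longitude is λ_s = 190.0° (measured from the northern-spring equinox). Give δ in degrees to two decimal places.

δ = -9.94°

sin δ = sin ε · sin λ_s = sin 83.80° × sin 190.0° = -0.172633.
δ = arcsin(-0.172633) = -9.94°.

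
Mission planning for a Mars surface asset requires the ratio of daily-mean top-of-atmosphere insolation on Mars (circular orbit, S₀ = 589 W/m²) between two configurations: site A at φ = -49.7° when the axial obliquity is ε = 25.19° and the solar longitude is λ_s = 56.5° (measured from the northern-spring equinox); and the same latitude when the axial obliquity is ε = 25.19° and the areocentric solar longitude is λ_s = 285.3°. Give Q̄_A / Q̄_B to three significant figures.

Q̄_A / Q̄_B ≈ 0.207

— Configuration A (φ=-49.7°):
Solar declination: sin δ = sin ε · sin λ_s = sin 25.19° × sin 56.5° = 0.35492, so δ = +20.789°.
cos H₀ = −tan(-49.7°) tan(+20.789°) = 0.4477, H₀ = 1.1067 rad.
Bracket: H₀ sin φ sin δ + cos φ cos δ sin H₀ = 1.1067×-0.76267×0.35492 + 0.64679×0.93490×0.89421 = -0.299569 + 0.540714 = 0.241145.
Q̄ = (S₀/π) × [bracket] = (589/π) × 0.241145 = 45.211 W/m².
— Configuration B (φ=-49.7°):
sin δ = sin 25.19° × sin 285.3° = -0.41054, so δ = -24.239°.
cos H₀ = −tan(-49.7°) tan(-24.239°) = -0.5309, H₀ = 2.1304 rad.
Bracket: H₀ sin φ sin δ + cos φ cos δ sin H₀ = 2.1304×-0.76267×-0.41054 + 0.64679×0.91184×0.84744 = 0.667042 + 0.499794 = 1.166836.
Q̄ = (S₀/π) × [bracket] = (589/π) × 1.166836 = 218.76 W/m².
Ratio Q̄_A / Q̄_B = 45.211 / 218.76 = 0.2067.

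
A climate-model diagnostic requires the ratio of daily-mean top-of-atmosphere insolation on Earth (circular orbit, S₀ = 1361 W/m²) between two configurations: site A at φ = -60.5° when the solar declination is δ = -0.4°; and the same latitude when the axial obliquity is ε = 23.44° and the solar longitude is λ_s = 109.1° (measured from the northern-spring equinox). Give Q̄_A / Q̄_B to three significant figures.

Q̄_A / Q̄_B ≈ 7.64

— Configuration A (φ=-60.5°):
cos H₀ = −tan(-60.5°) tan(-0.400°) = -0.0123, H₀ = 1.5831 rad.
Bracket: H₀ sin φ sin δ + cos φ cos δ sin H₀ = 1.5831×-0.87036×-0.00698 + 0.49242×0.99998×0.99992 = 0.009618 + 0.492371 = 0.501989.
Q̄ = (S₀/π) × [bracket] = (1361/π) × 0.501989 = 217.47 W/m².
— Configuration B (φ=-60.5°):
Solar declination: sin δ = sin ε · sin λ_s = sin 23.44° × sin 109.1° = 0.37589, so δ = +22.079°.
cos H₀ = −tan(-60.5°) tan(+22.079°) = 0.7170, H₀ = 0.7714 rad.
Bracket: H₀ sin φ sin δ + cos φ cos δ sin H₀ = 0.7714×-0.87036×0.37589 + 0.49242×0.92666×0.69711 = -0.252371 + 0.318095 = 0.065724.
Q̄ = (S₀/π) × [bracket] = (1361/π) × 0.065724 = 28.473 W/m².
Ratio Q̄_A / Q̄_B = 217.47 / 28.473 = 7.638.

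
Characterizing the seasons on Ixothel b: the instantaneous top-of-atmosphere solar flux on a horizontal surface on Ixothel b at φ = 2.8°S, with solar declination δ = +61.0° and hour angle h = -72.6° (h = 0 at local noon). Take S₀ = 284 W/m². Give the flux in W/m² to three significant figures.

29.0 W/m²

cos θ_z = sin φ sin δ + cos φ cos δ cos h = -0.042725 + 0.144805 = 0.102080.
Flux = S₀ · cos θ_z = 284 × 0.102080 = 28.99 W/m².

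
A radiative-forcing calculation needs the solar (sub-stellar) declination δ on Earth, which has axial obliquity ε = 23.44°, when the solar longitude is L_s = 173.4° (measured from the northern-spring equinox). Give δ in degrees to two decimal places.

δ = +2.62°

sin δ = sin ε · sin L_s = sin 23.44° × sin 173.4° = 0.045721.
δ = arcsin(0.045721) = +2.62°.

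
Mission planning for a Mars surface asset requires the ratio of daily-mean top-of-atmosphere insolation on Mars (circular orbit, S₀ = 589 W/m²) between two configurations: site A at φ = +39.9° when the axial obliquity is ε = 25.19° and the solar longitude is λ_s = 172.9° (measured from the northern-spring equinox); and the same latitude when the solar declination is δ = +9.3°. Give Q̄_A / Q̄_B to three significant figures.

— Configuration A (φ=+39.9°):
Solar declination: sin δ = sin ε · sin λ_s = sin 25.19° × sin 172.9° = 0.05261, so δ = +3.016°.
cos H₀ = −tan(+39.9°) tan(+3.016°) = -0.0440, H₀ = 1.6149 rad.
Bracket: H₀ sin φ sin δ + cos φ cos δ sin H₀ = 1.6149×0.64145×0.05261 + 0.76717×0.99862×0.99903 = 0.054498 + 0.765368 = 0.819866.
Q̄ = (S₀/π) × [bracket] = (589/π) × 0.819866 = 153.71 W/m².
— Configuration B (φ=+39.9°):
cos H₀ = −tan(+39.9°) tan(+9.300°) = -0.1369, H₀ = 1.7081 rad.
Bracket: H₀ sin φ sin δ + cos φ cos δ sin H₀ = 1.7081×0.64145×0.16160 + 0.76717×0.98686×0.99058 = 0.177059 + 0.749958 = 0.927017.
Q̄ = (S₀/π) × [bracket] = (589/π) × 0.927017 = 173.80 W/m².
Ratio Q̄_A / Q̄_B = 153.71 / 173.80 = 0.8844.

Q̄_A / Q̄_B ≈ 0.884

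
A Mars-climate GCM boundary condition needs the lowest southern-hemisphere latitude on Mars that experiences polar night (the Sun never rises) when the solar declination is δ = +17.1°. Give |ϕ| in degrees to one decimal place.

|ϕ| = 72.9°

Polar night requires cos h₀ = −tan ϕ tan δ ≥ 1, i.e. tan ϕ tan δ ≤ −1.
The boundary is |tan ϕ| · |tan δ| = 1, so |ϕ| = 90° − |δ| = 90° − 17.1° = 72.9° in the southern hemisphere.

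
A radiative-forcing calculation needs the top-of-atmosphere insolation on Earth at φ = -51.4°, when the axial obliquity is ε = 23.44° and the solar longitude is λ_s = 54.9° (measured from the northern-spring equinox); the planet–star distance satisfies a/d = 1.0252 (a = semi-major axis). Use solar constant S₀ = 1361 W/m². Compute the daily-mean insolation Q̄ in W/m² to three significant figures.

Q̄ ≈ 112 W/m²

Solar declination: sin δ = sin ε · sin λ_s = sin 23.44° × sin 54.9° = 0.32545, so δ = +18.993°.
cos H₀ = −tan(-51.4°) tan(+18.993°) = 0.4312, H₀ = 1.1250 rad.
Bracket: H₀ sin φ sin δ + cos φ cos δ sin H₀ = 1.1250×-0.78152×0.32545 + 0.62388×0.94556×0.90228 = -0.286139 + 0.532269 = 0.246130.
Inverse-square distance factor (a/d)² = 1.0252² = 1.051035.
Q̄ = (S₀/π) × 1.051035 × [bracket] = (1361/π) × 1.051035 × 0.246130 = 112.1 W/m².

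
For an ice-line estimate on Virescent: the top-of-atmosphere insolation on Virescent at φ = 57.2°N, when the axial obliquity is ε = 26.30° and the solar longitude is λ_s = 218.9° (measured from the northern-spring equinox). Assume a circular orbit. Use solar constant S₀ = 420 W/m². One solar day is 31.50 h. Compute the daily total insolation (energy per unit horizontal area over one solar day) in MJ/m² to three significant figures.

3.13 MJ/m²

Solar declination: sin δ = sin ε · sin λ_s = sin 26.30° × sin 218.9° = -0.27823, so δ = -16.155°.
cos H₀ = −tan(+57.2°) tan(-16.155°) = 0.4495, H₀ = 1.1046 rad.
Bracket: H₀ sin φ sin δ + cos φ cos δ sin H₀ = 1.1046×0.84057×-0.27823 + 0.54171×0.96051×0.89329 = -0.258335 + 0.464795 = 0.206460.
Q̄ = (S₀/π) × [bracket] = (420/π) × 0.206460 = 27.602 W/m².
Daily total = Q̄ × 31.50 h × 3600 s/h = 27.602 × 31.50 × 3600 / 10⁶ = 3.130 MJ/m².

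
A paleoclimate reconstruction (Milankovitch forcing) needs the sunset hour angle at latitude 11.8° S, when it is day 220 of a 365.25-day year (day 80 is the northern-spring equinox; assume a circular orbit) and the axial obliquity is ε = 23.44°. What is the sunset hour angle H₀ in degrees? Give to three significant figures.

Solar longitude: λ_s = 360° × (220 − 80)/365.25 = 137.988°.
sin δ = sin 23.44° × sin 137.988° = 0.26624, so δ = +15.440°.
cos H₀ = −tan φ · tan δ = −tan(-11.8°) × tan(+15.440°) = 0.0577, so H₀ = 1.5131 rad = 86.69°.

H₀ = 86.7°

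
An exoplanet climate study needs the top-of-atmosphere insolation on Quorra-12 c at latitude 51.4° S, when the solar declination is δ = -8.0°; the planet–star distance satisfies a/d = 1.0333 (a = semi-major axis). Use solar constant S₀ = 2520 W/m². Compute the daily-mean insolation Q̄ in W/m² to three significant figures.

cos H₀ = −tan(-51.4°) tan(-8.000°) = -0.1761, H₀ = 1.7478 rad.
Bracket: H₀ sin φ sin δ + cos φ cos δ sin H₀ = 1.7478×-0.78152×-0.13917 + 0.62388×0.99027×0.98438 = 0.190098 + 0.608159 = 0.798257.
Inverse-square distance factor (a/d)² = 1.0333² = 1.067709.
Q̄ = (S₀/π) × 1.067709 × [bracket] = (2520/π) × 1.067709 × 0.798257 = 683.7 W/m².

Q̄ ≈ 684 W/m²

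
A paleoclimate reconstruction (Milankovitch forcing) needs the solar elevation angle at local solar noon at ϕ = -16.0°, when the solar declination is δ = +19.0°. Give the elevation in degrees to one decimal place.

At local noon the hour angle is zero, so the zenith angle equals |ϕ − δ| = |-16.0° − (+19.000°)| = 35.000°.
Elevation = 90° − 35.000° = 55.0°.

55.0°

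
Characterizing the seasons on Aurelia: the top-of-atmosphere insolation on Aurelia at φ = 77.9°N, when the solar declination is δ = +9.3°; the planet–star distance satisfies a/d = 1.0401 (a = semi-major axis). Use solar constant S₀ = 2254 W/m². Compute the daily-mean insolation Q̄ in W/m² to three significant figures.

cos H₀ = −tan(+77.9°) tan(+9.300°) = -0.7639, H₀ = 2.4401 rad.
Bracket: H₀ sin φ sin δ + cos φ cos δ sin H₀ = 2.4401×0.97778×0.16160 + 0.20962×0.98686×0.64539 = 0.385558 + 0.133509 = 0.519067.
Inverse-square distance factor (a/d)² = 1.0401² = 1.081808.
Q̄ = (S₀/π) × 1.081808 × [bracket] = (2254/π) × 1.081808 × 0.519067 = 402.9 W/m².

Q̄ ≈ 403 W/m²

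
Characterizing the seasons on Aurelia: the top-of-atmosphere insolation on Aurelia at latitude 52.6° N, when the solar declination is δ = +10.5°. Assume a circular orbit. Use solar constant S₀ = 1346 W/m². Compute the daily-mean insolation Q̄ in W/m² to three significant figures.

cos H₀ = −tan(+52.6°) tan(+10.500°) = -0.2424, H₀ = 1.8156 rad.
Bracket: H₀ sin φ sin δ + cos φ cos δ sin H₀ = 1.8156×0.79441×0.18224 + 0.60738×0.98325×0.97017 = 0.262850 + 0.579392 = 0.842242.
Q̄ = (S₀/π) × [bracket] = (1346/π) × 0.842242 = 360.9 W/m².

Q̄ ≈ 361 W/m²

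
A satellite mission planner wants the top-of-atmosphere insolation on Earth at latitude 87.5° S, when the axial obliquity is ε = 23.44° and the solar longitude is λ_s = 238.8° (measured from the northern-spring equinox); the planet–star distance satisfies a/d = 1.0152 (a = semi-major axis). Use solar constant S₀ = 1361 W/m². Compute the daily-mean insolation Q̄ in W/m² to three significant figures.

Solar declination: sin δ = sin ε · sin λ_s = sin 23.44° × sin 238.8° = -0.34025, so δ = -19.892°.
cos H₀ = −tan(-87.5°) tan(-19.892°) = -8.2876 ≤ −1 ⇒ polar day, H₀ = π.
Bracket: H₀ sin φ sin δ + cos φ cos δ sin H₀ = 3.1416×-0.99905×-0.34025 + 0.04362×0.94033×0.00000 = 1.067914 + 0.000000 = 1.067914.
Inverse-square distance factor (a/d)² = 1.0152² = 1.030631.
Q̄ = (S₀/π) × 1.030631 × [bracket] = (1361/π) × 1.030631 × 1.067914 = 476.8 W/m².

Q̄ ≈ 477 W/m²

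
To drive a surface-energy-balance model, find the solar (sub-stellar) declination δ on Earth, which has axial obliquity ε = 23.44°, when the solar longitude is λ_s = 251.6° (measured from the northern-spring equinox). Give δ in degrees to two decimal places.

δ = -22.18°

sin δ = sin ε · sin λ_s = sin 23.44° × sin 251.6° = -0.377452.
δ = arcsin(-0.377452) = -22.18°.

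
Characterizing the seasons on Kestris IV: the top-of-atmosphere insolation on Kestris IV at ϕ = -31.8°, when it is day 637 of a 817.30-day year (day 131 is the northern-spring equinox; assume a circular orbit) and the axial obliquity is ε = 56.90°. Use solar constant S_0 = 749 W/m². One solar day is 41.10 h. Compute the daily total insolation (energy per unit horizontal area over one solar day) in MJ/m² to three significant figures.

Solar longitude: L_s = 360° × (637 − 131)/817.30 = 222.880°.
sin δ = sin 56.90° × sin 222.880° = -0.57004, so δ = -34.753°.
cos h₀ = −tan(-31.8°) tan(-34.753°) = -0.4302, h₀ = 2.0155 rad.
Bracket: h₀ sin ϕ sin δ + cos ϕ cos δ sin h₀ = 2.0155×-0.52696×-0.57004 + 0.84989×0.82162×0.90274 = 0.605433 + 0.630371 = 1.235804.
Q̄ = (S_0/π) × [bracket] = (749/π) × 1.235804 = 294.63 W/m².
Daily total = Q̄ × 41.10 h × 3600 s/h = 294.63 × 41.10 × 3600 / 10⁶ = 43.59 MJ/m².

43.6 MJ/m²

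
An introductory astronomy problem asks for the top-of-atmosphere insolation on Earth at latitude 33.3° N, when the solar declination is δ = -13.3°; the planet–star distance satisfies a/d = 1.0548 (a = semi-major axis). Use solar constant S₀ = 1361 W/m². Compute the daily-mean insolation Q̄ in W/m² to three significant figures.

Q̄ ≈ 301 W/m²

cos H₀ = −tan(+33.3°) tan(-13.300°) = 0.1553, H₀ = 1.4149 rad.
Bracket: H₀ sin φ sin δ + cos φ cos δ sin H₀ = 1.4149×0.54902×-0.23005 + 0.83581×0.97318×0.98787 = -0.178705 + 0.803527 = 0.624822.
Inverse-square distance factor (a/d)² = 1.0548² = 1.112603.
Q̄ = (S₀/π) × 1.112603 × [bracket] = (1361/π) × 1.112603 × 0.624822 = 301.2 W/m².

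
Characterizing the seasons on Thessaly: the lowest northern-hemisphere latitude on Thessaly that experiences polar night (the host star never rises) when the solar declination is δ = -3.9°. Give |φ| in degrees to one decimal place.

|φ| = 86.1°

Polar night requires cos H₀ = −tan φ tan δ ≥ 1, i.e. tan φ tan δ ≤ −1.
The boundary is |tan φ| · |tan δ| = 1, so |φ| = 90° − |δ| = 90° − 3.9° = 86.1° in the northern hemisphere.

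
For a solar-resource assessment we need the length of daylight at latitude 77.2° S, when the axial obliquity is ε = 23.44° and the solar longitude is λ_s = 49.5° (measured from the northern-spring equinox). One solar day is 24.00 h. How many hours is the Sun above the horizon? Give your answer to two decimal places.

Solar declination: sin δ = sin ε · sin λ_s = sin 23.44° × sin 49.5° = 0.30248, so δ = +17.607°.
cos H₀ = −tan φ · tan δ = 1.3968 ≥ 1, so the Sun never rises (polar night) and H₀ = 0.
Daylight = 2H₀/(2π) × 24.00 h = (0.0000/π) × 24.00 = 0.00 h.

0.00 h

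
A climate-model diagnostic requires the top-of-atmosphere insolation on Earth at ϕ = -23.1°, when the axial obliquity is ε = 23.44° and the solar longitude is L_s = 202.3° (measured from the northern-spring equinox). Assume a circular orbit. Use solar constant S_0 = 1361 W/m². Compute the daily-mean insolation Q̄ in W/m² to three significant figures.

Solar declination: sin δ = sin ε · sin L_s = sin 23.44° × sin 202.3° = -0.15094, so δ = -8.682°.
cos h₀ = −tan(-23.1°) tan(-8.682°) = -0.0651, h₀ = 1.6360 rad.
Bracket: h₀ sin ϕ sin δ + cos ϕ cos δ sin h₀ = 1.6360×-0.39234×-0.15094 + 0.91982×0.98854×0.99788 = 0.096884 + 0.907351 = 1.004235.
Q̄ = (S_0/π) × [bracket] = (1361/π) × 1.004235 = 435.1 W/m².

Q̄ ≈ 435 W/m²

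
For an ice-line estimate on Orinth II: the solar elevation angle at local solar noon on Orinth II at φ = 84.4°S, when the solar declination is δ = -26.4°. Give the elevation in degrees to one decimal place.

At local noon the hour angle is zero, so the zenith angle equals |φ − δ| = |-84.4° − (-26.400°)| = 58.000°.
Elevation = 90° − 58.000° = 32.0°.

32.0°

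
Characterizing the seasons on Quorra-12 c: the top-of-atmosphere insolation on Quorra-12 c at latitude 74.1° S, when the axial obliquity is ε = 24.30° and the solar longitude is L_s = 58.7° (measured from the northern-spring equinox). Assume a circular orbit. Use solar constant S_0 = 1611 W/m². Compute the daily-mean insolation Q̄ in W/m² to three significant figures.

Solar declination: sin δ = sin ε · sin L_s = sin 24.30° × sin 58.7° = 0.35162, so δ = +20.587°.
cos h₀ = −tan(-74.1°) tan(+20.587°) = 1.3186 ≥ 1 ⇒ polar night, h₀ = 0 and Q̄ = 0.

Q̄ ≈ 0.00 W/m²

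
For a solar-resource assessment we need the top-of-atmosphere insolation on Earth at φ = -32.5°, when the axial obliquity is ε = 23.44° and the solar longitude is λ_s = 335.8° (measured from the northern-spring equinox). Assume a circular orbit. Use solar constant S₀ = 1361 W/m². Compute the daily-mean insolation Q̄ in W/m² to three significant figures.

Q̄ ≈ 422 W/m²

Solar declination: sin δ = sin ε · sin λ_s = sin 23.44° × sin 335.8° = -0.16306, so δ = -9.385°.
cos H₀ = −tan(-32.5°) tan(-9.385°) = -0.1053, H₀ = 1.6763 rad.
Bracket: H₀ sin φ sin δ + cos φ cos δ sin H₀ = 1.6763×-0.53730×-0.16306 + 0.84339×0.98662×0.99444 = 0.146864 + 0.827479 = 0.974343.
Q̄ = (S₀/π) × [bracket] = (1361/π) × 0.974343 = 422.1 W/m².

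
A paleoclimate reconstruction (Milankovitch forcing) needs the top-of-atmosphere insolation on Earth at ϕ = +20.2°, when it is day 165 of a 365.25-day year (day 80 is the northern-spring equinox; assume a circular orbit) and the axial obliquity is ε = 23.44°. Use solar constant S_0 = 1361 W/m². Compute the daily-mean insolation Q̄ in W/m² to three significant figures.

Solar longitude: L_s = 360° × (165 − 80)/365.25 = 83.778°.
sin δ = sin 23.44° × sin 83.778° = 0.39545, so δ = +23.294°.
cos h₀ = −tan(+20.2°) tan(+23.294°) = -0.1584, h₀ = 1.7299 rad.
Bracket: h₀ sin ϕ sin δ + cos ϕ cos δ sin h₀ = 1.7299×0.34530×0.39545 + 0.93849×0.91849×0.98737 = 0.236216 + 0.851107 = 1.087323.
Q̄ = (S_0/π) × [bracket] = (1361/π) × 1.087323 = 471.0 W/m².

Q̄ ≈ 471 W/m²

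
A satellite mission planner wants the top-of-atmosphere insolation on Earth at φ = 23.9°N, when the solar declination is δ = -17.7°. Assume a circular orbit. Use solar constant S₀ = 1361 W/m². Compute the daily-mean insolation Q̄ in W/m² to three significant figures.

Q̄ ≈ 297 W/m²

cos H₀ = −tan(+23.9°) tan(-17.700°) = 0.1414, H₀ = 1.4289 rad.
Bracket: H₀ sin φ sin δ + cos φ cos δ sin H₀ = 1.4289×0.40514×-0.30403 + 0.91425×0.95266×0.98995 = -0.176004 + 0.862216 = 0.686212.
Q̄ = (S₀/π) × [bracket] = (1361/π) × 0.686212 = 297.3 W/m².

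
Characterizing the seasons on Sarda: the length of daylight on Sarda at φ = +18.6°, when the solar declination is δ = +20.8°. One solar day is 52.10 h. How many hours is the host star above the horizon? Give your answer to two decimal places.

cos H₀ = −tan φ · tan δ = −tan(+18.6°) × tan(+20.800°) = -0.1278, so H₀ = 1.6990 rad = 97.34°.
Daylight = 2H₀/(2π) × 52.10 h = (1.6990/π) × 52.10 = 28.18 h.

28.18 h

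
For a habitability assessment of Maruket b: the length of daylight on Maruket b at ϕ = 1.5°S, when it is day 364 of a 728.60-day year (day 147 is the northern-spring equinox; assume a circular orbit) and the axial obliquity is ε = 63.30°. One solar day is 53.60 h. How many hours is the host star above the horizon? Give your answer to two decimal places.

26.07 h

Solar longitude: L_s = 360° × (364 − 147)/728.60 = 107.219°.
sin δ = sin 63.30° × sin 107.219° = 0.85333, so δ = +58.576°.
cos h₀ = −tan ϕ · tan δ = −tan(-1.5°) × tan(+58.576°) = 0.0429, so h₀ = 1.5279 rad = 87.54°.
Daylight = 2h₀/(2π) × 53.60 h = (1.5279/π) × 53.60 = 26.07 h.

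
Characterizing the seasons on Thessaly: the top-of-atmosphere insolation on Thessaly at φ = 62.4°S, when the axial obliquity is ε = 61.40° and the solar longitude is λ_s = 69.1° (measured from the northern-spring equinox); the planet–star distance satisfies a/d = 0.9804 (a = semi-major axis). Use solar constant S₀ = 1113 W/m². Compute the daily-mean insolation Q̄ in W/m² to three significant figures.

Q̄ ≈ 0.00 W/m²

Solar declination: sin δ = sin ε · sin λ_s = sin 61.40° × sin 69.1° = 0.82022, so δ = +55.106°.
cos H₀ = −tan(-62.4°) tan(+55.106°) = 2.7426 ≥ 1 ⇒ polar night, H₀ = 0 and Q̄ = 0.
Inverse-square distance factor (a/d)² = 0.9804² = 0.961184.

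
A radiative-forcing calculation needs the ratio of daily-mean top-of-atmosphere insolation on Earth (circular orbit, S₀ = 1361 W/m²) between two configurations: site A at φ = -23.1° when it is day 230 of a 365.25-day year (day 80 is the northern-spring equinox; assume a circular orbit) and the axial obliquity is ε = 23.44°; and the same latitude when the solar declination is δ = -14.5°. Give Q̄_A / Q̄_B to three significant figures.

— Configuration A (φ=-23.1°):
Solar longitude: λ_s = 360° × (230 − 80)/365.25 = 147.844°.
sin δ = sin 23.44° × sin 147.844° = 0.21171, so δ = +12.223°.
cos H₀ = −tan(-23.1°) tan(+12.223°) = 0.0924, H₀ = 1.4783 rad.
Bracket: H₀ sin φ sin δ + cos φ cos δ sin H₀ = 1.4783×-0.39234×0.21171 + 0.91982×0.97733×0.99572 = -0.122791 + 0.895120 = 0.772329.
Q̄ = (S₀/π) × [bracket] = (1361/π) × 0.772329 = 334.59 W/m².
— Configuration B (φ=-23.1°):
cos H₀ = −tan(-23.1°) tan(-14.500°) = -0.1103, H₀ = 1.6813 rad.
Bracket: H₀ sin φ sin δ + cos φ cos δ sin H₀ = 1.6813×-0.39234×-0.25038 + 0.91982×0.96815×0.99390 = 0.165161 + 0.885092 = 1.050253.
Q̄ = (S₀/π) × [bracket] = (1361/π) × 1.050253 = 454.99 W/m².
Ratio Q̄_A / Q̄_B = 334.59 / 454.99 = 0.7354.

Q̄_A / Q̄_B ≈ 0.735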